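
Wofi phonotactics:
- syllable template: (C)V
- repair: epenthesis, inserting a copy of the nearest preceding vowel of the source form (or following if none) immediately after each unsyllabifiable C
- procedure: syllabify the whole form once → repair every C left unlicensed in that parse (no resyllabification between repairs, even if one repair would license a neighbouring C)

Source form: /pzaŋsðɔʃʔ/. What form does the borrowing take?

The consonants /p/, /ŋ/, /s/, /ʃ/, /ʔ/ cannot be parsed into a legal (C)V syllable (no codas are permitted; onsets are limited to one consonant).
Epenthesis after each stranded consonant: /p/ → /pa/, /ŋ/ → /ŋa/, /s/ → /sa/, /ʃ/ → /ʃɔ/, /ʔ/ → /ʔɔ/.

pazaŋasaðɔʃɔʔɔ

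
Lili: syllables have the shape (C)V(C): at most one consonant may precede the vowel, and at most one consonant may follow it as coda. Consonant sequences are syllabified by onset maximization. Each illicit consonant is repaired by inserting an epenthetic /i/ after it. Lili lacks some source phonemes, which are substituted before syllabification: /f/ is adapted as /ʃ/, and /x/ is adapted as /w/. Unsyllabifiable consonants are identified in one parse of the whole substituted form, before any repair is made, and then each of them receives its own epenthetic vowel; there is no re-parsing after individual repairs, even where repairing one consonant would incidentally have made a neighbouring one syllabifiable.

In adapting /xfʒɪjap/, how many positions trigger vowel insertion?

After substitution the input is /wʃʒɪjap/.
The unsyllabifiable consonants are /w/, /ʃ/; each receives one epenthetic vowel.

2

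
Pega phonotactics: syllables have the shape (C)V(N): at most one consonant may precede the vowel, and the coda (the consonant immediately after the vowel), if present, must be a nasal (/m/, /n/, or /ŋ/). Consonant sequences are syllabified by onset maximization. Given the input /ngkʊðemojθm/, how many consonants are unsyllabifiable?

5

Syllabifying with onset maximization leaves /n/, /g/, /j/, /θ/, /m/ stranded (only a nasal (/m/, /n/, or /ŋ/) is licensed in coda position; onsets are limited to one consonant).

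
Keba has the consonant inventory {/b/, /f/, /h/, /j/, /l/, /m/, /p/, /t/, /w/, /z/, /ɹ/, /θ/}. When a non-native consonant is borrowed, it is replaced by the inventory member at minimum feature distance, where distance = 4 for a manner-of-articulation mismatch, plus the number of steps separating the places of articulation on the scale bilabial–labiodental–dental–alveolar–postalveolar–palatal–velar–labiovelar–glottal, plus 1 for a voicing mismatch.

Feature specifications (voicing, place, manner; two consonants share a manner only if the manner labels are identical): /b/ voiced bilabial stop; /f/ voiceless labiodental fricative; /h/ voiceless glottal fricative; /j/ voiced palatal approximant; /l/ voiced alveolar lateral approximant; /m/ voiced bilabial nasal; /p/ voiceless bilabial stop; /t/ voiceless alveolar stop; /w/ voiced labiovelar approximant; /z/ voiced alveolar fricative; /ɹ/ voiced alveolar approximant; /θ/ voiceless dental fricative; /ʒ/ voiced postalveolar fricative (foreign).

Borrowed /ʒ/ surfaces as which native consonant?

/z/ is closest: same manner (fricative), place distance 1 (postalveolar→alveolar), same voicing; total 1. Next closest is /θ/ at distance 3.

z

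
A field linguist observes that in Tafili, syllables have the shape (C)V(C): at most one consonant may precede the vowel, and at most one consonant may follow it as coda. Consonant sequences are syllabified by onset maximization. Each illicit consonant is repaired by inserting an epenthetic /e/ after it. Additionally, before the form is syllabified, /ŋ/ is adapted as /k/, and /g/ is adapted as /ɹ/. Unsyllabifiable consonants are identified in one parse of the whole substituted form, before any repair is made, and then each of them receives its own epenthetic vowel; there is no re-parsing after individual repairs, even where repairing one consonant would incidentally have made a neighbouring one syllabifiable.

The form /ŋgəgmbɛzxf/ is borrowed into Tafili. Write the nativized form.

Substitution: /ŋ/ → /k/, /g/ → /ɹ/, giving /kɹəɹmbɛzxf/.
The consonants /k/, /m/, /x/, /f/ cannot be parsed into a legal (C)V(C) syllable (at most one coda consonant is licensed; onsets are limited to one consonant).
Inserting the epenthetic vowel yields /k/ → /ke/, /m/ → /me/, /x/ → /xe/, /f/ → /fe/.

keɹəɹmebɛzxefe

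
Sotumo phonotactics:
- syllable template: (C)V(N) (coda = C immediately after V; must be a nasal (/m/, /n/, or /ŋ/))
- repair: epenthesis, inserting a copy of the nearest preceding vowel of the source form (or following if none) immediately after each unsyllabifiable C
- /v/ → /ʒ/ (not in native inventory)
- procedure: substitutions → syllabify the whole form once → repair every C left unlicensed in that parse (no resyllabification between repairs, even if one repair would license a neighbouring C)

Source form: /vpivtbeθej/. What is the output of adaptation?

ʒipiʒitibeθeje

Substitution: /v/ → /ʒ/, giving /ʒpiʒtbeθej/.
Syllabifying with onset maximization leaves /ʒ/, /ʒ/, /t/, /j/ stranded (only a nasal (/m/, /n/, or /ŋ/) is licensed in coda position; onsets are limited to one consonant).
Epenthesis after each stranded consonant: /ʒ/ → /ʒi/, /ʒ/ → /ʒi/, /t/ → /ti/, /j/ → /je/.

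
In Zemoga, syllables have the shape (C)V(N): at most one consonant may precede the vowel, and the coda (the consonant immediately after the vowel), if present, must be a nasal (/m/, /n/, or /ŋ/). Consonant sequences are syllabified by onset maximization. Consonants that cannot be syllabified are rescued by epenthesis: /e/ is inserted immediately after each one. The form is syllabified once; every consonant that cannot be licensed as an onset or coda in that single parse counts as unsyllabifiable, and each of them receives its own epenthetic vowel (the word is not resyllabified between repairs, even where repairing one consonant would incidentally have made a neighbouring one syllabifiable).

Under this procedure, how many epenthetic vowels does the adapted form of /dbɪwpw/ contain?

The unsyllabifiable consonants are /d/, /w/, /p/, /w/; each receives one epenthetic vowel.

4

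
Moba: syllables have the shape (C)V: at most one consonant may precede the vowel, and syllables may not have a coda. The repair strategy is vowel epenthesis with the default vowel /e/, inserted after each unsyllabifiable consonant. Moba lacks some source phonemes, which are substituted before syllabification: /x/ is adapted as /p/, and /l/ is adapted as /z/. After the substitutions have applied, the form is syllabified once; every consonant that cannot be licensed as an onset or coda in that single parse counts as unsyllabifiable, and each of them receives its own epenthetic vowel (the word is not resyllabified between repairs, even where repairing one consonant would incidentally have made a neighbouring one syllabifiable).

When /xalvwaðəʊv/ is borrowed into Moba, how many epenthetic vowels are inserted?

After substitution the input is /pazvwaðəʊv/.
The unsyllabifiable consonants are /z/, /v/, /v/; each receives one epenthetic vowel.

3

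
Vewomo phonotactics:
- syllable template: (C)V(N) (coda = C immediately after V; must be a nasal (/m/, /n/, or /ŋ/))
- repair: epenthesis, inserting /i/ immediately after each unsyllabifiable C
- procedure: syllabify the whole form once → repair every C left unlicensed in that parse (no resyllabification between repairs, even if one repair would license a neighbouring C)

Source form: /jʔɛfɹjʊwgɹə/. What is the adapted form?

jiʔɛfiɹijʊwigiɹə

The consonants /j/, /f/, /ɹ/, /w/, /g/ cannot be parsed into a legal (C)V(N) syllable (only a nasal (/m/, /n/, or /ŋ/) is licensed in coda position; onsets are limited to one consonant).
Each unlicensed consonant becomes the onset of a new syllable: /j/ → /ji/, /f/ → /fi/, /ɹ/ → /ɹi/, /w/ → /wi/, /g/ → /gi/.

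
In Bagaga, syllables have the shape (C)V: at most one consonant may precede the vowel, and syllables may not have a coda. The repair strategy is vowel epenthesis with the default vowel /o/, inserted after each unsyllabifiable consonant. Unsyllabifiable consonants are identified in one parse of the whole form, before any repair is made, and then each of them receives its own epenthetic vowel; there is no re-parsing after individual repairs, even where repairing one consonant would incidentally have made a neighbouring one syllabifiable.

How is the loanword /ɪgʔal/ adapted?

ɪgoʔalo

Syllabifying with onset maximization leaves /g/, /l/ stranded (no codas are permitted; onsets are limited to one consonant).
Inserting the epenthetic vowel yields /g/ → /go/, /l/ → /lo/.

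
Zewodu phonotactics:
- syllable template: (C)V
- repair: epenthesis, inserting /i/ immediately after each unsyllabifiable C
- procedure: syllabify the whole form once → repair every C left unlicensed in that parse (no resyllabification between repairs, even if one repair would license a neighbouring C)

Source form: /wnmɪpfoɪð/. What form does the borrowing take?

Under (C)V, the unsyllabifiable consonants are /w/, /n/, /p/, /ð/ (no codas are permitted; onsets are limited to one consonant).
Each unlicensed consonant becomes the onset of a new syllable: /w/ → /wi/, /n/ → /ni/, /p/ → /pi/, /ð/ → /ði/.

winimɪpifoɪði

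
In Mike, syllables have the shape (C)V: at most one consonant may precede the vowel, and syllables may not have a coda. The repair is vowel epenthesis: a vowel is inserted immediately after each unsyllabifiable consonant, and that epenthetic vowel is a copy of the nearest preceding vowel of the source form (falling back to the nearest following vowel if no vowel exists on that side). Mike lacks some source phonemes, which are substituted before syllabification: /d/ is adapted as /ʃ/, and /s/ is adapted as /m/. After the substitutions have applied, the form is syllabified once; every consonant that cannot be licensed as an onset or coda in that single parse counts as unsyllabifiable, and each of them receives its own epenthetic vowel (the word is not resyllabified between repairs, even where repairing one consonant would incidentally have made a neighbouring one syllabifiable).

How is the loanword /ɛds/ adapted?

Substitution: /d/ → /ʃ/, /s/ → /m/, giving /ɛʃm/.
The consonants /ʃ/, /m/ cannot be parsed into a legal (C)V syllable (no codas are permitted; onsets are limited to one consonant).
Each unlicensed consonant becomes the onset of a new syllable: /ʃ/ → /ʃɛ/, /m/ → /mɛ/.

ɛʃɛmɛ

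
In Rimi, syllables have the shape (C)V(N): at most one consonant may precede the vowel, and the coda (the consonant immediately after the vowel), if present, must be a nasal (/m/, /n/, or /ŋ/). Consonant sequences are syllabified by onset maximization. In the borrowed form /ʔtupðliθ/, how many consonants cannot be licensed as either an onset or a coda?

Under (C)V(N), the unsyllabifiable consonants are /ʔ/, /p/, /ð/, /θ/ (only a nasal (/m/, /n/, or /ŋ/) is licensed in coda position; onsets are limited to one consonant).

4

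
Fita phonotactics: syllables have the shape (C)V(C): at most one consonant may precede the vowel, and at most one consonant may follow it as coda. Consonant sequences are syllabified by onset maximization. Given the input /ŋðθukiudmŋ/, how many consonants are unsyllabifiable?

4

Under (C)V(C), the unsyllabifiable consonants are /ŋ/, /ð/, /m/, /ŋ/ (at most one coda consonant is licensed; onsets are limited to one consonant).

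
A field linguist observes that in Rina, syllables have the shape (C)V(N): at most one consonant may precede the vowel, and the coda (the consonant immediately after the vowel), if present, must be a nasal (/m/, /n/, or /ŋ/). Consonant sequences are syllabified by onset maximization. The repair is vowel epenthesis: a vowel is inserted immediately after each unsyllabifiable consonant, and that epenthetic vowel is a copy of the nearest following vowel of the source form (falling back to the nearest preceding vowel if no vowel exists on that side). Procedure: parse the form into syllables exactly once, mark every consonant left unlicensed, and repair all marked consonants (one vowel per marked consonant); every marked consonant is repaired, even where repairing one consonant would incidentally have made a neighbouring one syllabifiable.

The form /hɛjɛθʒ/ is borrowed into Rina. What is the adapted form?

hɛjɛθɛʒɛ

Under (C)V(N), the unsyllabifiable consonants are /θ/, /ʒ/ (only a nasal (/m/, /n/, or /ŋ/) is licensed in coda position; onsets are limited to one consonant).
Epenthesis after each stranded consonant: /θ/ → /θɛ/, /ʒ/ → /ʒɛ/.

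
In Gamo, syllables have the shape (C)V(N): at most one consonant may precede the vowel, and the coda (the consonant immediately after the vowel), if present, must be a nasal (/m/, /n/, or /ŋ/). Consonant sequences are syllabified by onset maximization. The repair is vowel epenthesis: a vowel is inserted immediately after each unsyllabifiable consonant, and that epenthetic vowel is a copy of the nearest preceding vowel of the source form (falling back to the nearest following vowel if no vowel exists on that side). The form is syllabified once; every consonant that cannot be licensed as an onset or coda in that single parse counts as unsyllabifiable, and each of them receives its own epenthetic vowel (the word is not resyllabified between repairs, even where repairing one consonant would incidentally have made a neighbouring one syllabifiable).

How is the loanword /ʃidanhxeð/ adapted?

Under (C)V(N), the unsyllabifiable consonants are /h/, /ð/ (only a nasal (/m/, /n/, or /ŋ/) is licensed in coda position; onsets are limited to one consonant).
Each unlicensed consonant becomes the onset of a new syllable: /h/ → /ha/, /ð/ → /ðe/.

ʃidanhaxeðe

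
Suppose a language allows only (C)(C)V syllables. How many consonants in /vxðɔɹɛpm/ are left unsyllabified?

Syllabifying with onset maximization leaves /v/, /p/, /m/ stranded (no codas are permitted; onsets may contain at most 2 consonants).

3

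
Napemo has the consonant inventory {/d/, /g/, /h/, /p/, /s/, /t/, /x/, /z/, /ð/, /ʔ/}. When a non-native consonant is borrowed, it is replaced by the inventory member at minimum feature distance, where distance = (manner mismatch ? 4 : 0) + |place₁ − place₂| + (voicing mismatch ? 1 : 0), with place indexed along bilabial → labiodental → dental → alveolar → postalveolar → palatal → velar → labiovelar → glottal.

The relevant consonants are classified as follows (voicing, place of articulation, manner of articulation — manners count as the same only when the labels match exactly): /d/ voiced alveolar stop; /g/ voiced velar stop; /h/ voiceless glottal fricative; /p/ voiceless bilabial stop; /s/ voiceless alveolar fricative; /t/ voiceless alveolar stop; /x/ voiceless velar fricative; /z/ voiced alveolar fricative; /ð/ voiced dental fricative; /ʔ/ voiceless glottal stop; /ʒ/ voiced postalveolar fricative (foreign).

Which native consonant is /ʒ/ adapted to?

z

/z/ is closest: same manner (fricative), place distance 1 (postalveolar→alveolar), same voicing; total 1. Next closest is /s/ at distance 2.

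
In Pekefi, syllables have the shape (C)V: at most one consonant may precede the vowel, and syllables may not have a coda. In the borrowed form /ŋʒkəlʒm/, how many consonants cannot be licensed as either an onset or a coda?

5

Syllabifying with onset maximization leaves /ŋ/, /ʒ/, /l/, /ʒ/, /m/ stranded (no codas are permitted; onsets are limited to one consonant).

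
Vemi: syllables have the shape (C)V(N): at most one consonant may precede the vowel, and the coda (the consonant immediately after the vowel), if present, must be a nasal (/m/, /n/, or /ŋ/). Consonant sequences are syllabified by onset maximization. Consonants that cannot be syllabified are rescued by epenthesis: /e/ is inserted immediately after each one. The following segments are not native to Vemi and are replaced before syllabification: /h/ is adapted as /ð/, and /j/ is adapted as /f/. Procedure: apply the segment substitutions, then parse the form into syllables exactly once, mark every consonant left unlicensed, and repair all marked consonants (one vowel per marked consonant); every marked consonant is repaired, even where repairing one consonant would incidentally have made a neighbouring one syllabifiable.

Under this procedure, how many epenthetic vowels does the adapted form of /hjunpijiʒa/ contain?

1

After substitution the input is /ðfunpifiʒa/.
The unsyllabifiable consonants are /ð/; each receives one epenthetic vowel.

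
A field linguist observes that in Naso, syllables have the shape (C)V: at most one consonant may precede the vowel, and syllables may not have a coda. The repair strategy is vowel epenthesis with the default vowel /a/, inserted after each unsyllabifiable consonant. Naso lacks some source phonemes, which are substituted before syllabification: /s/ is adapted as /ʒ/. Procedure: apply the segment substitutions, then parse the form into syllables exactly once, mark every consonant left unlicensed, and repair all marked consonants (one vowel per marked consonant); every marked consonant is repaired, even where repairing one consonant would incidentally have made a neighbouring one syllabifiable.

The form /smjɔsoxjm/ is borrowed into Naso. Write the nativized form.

Substitution: /s/ → /ʒ/, giving /ʒmjɔʒoxjm/.
Syllabifying with onset maximization leaves /ʒ/, /m/, /x/, /j/, /m/ stranded (no codas are permitted; onsets are limited to one consonant).
Inserting the epenthetic vowel yields /ʒ/ → /ʒa/, /m/ → /ma/, /x/ → /xa/, /j/ → /ja/, /m/ → /ma/.

ʒamajɔʒoxajama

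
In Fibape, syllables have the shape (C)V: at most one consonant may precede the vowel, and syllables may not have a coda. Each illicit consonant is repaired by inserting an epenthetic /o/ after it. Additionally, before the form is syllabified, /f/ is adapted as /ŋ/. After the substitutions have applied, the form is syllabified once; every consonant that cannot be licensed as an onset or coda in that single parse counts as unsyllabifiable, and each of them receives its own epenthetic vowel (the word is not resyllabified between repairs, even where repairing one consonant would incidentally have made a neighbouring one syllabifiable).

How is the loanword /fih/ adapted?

Substitution: /f/ → /ŋ/, giving /ŋih/.
The consonants /h/ cannot be parsed into a legal (C)V syllable (no codas are permitted; onsets are limited to one consonant).
Epenthesis after each stranded consonant: /h/ → /ho/.

ŋiho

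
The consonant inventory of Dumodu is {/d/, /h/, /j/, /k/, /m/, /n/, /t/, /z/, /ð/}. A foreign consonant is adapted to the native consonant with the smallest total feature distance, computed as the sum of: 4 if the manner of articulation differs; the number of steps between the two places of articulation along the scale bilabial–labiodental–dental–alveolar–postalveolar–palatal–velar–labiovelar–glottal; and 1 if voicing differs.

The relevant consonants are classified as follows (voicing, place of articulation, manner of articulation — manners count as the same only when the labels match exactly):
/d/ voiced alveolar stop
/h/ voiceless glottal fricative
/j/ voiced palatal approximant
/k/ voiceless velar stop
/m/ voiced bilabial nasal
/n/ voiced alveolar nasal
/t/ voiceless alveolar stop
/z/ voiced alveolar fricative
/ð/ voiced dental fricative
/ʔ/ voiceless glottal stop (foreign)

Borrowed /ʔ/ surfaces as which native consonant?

k

/k/ is closest: same manner (stop), place distance 2 (glottal→velar), same voicing; total 2. Next closest is /h/ at distance 4.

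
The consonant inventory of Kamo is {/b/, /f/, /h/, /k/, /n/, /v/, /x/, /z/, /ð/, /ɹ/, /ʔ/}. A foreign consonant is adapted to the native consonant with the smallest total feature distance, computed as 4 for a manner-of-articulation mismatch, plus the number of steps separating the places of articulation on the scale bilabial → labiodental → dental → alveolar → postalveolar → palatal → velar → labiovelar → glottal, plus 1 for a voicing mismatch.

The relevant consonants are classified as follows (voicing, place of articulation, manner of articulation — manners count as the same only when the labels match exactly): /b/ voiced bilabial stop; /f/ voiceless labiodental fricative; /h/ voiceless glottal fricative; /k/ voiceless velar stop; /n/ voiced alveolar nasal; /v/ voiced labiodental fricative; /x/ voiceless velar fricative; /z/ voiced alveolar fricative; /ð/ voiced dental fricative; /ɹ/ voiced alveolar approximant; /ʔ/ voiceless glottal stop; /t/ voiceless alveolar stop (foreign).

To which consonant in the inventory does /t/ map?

/k/ is closest: same manner (stop), place distance 3 (alveolar→velar), same voicing; total 3. Next closest is /b/ at distance 4.

k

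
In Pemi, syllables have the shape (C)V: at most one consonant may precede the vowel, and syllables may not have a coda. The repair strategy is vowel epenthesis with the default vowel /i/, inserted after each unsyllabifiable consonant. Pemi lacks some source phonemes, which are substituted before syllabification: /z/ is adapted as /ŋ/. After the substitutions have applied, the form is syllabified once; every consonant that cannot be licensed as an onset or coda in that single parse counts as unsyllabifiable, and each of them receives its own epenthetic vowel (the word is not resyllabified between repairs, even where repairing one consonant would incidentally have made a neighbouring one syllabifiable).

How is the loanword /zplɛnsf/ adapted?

ŋipilɛnisifi

Substitution: /z/ → /ŋ/, giving /ŋplɛnsf/.
The consonants /ŋ/, /p/, /n/, /s/, /f/ cannot be parsed into a legal (C)V syllable (no codas are permitted; onsets are limited to one consonant).
Epenthesis after each stranded consonant: /ŋ/ → /ŋi/, /p/ → /pi/, /n/ → /ni/, /s/ → /si/, /f/ → /fi/.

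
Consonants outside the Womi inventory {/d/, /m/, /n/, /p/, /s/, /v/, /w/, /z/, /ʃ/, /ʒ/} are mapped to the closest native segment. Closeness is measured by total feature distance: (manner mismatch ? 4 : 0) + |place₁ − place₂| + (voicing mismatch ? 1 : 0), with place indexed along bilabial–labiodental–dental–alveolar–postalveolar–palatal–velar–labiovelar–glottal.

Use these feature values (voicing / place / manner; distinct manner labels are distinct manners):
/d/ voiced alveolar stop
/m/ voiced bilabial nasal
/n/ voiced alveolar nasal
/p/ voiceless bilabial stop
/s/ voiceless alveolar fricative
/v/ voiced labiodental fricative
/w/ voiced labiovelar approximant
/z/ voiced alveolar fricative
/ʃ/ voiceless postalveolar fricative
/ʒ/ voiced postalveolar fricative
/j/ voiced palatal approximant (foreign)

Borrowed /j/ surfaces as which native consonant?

w

/w/ is closest: same manner (approximant), place distance 2 (palatal→labiovelar), same voicing; total 2. Next closest is /ʒ/ at distance 5.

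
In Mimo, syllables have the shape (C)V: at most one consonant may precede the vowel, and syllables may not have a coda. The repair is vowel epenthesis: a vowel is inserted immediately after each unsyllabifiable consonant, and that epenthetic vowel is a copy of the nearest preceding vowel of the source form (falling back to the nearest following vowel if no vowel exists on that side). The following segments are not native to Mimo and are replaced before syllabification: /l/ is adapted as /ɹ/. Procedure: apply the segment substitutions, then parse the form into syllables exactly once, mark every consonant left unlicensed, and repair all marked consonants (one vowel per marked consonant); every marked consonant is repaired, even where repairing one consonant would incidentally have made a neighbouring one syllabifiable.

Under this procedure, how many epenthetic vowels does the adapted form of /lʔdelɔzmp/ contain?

5

After substitution the input is /ɹʔdeɹɔzmp/.
The unsyllabifiable consonants are /ɹ/, /ʔ/, /z/, /m/, /p/; each receives one epenthetic vowel.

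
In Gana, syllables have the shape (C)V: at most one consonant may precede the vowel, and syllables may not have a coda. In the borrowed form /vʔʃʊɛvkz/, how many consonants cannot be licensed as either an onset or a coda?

Syllabifying with onset maximization leaves /v/, /ʔ/, /v/, /k/, /z/ stranded (no codas are permitted; onsets are limited to one consonant).

5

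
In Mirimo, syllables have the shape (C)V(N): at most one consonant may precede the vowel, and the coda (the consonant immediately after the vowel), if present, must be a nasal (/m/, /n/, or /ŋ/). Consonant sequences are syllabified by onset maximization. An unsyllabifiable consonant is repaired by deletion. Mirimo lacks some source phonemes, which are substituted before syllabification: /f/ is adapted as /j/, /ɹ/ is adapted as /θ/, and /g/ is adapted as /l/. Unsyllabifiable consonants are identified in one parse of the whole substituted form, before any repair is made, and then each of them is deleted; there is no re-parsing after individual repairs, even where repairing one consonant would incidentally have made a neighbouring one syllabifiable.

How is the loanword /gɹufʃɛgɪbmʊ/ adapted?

Substitution: /g/ → /l/, /ɹ/ → /θ/, /f/ → /j/, giving /lθujʃɛlɪbmʊ/.
Under (C)V(N), the unsyllabifiable consonants are /l/, /j/, /b/ (only a nasal (/m/, /n/, or /ŋ/) is licensed in coda position; onsets are limited to one consonant).
Each unlicensed consonant is deleted: /l/, /j/, /b/.

θuʃɛlɪmʊ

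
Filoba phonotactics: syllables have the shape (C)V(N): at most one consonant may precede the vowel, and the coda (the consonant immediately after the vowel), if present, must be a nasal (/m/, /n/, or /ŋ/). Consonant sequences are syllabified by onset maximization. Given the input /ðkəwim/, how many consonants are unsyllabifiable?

1

The consonants /ð/ cannot be parsed into a legal (C)V(N) syllable (only a nasal (/m/, /n/, or /ŋ/) is licensed in coda position; onsets are limited to one consonant).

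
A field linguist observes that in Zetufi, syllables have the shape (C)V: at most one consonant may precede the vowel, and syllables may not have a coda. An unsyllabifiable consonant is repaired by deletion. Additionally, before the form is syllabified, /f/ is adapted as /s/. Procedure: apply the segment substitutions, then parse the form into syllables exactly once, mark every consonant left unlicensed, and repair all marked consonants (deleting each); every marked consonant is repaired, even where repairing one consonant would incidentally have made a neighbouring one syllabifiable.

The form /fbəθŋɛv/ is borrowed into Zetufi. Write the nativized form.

Substitution: /f/ → /s/, giving /sbəθŋɛv/.
The consonants /s/, /θ/, /v/ cannot be parsed into a legal (C)V syllable (no codas are permitted; onsets are limited to one consonant).
Each unlicensed consonant is deleted: /s/, /θ/, /v/.

bəŋɛ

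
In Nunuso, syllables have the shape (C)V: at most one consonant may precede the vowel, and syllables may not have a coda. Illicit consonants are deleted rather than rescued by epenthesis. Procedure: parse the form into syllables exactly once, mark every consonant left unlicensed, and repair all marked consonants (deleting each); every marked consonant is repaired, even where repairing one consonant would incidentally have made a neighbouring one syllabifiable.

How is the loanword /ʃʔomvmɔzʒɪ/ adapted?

The consonants /ʃ/, /m/, /v/, /z/ cannot be parsed into a legal (C)V syllable (no codas are permitted; onsets are limited to one consonant).
Deletion applies to /ʃ/, /m/, /v/, /z/.

ʔomɔʒɪ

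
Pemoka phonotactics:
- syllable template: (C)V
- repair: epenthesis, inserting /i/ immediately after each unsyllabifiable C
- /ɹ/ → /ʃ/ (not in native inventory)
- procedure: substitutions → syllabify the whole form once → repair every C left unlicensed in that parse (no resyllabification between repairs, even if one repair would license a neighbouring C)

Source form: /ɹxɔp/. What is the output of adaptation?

ʃixɔpi

Substitution: /ɹ/ → /ʃ/, giving /ʃxɔp/.
The consonants /ʃ/, /p/ cannot be parsed into a legal (C)V syllable (no codas are permitted; onsets are limited to one consonant).
Inserting the epenthetic vowel yields /ʃ/ → /ʃi/, /p/ → /pi/.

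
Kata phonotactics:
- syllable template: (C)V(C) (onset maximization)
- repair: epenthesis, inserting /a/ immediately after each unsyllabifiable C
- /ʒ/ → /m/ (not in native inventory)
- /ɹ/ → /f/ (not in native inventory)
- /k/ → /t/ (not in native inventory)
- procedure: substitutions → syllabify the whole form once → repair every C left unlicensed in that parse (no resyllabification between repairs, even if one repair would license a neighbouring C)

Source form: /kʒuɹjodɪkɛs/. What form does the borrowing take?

Substitution: /k/ → /t/, /ʒ/ → /m/, /ɹ/ → /f/, giving /tmufjodɪtɛs/.
The consonants /t/ cannot be parsed into a legal (C)V(C) syllable (at most one coda consonant is licensed; onsets are limited to one consonant).
Each unlicensed consonant becomes the onset of a new syllable: /t/ → /ta/.

tamufjodɪtɛs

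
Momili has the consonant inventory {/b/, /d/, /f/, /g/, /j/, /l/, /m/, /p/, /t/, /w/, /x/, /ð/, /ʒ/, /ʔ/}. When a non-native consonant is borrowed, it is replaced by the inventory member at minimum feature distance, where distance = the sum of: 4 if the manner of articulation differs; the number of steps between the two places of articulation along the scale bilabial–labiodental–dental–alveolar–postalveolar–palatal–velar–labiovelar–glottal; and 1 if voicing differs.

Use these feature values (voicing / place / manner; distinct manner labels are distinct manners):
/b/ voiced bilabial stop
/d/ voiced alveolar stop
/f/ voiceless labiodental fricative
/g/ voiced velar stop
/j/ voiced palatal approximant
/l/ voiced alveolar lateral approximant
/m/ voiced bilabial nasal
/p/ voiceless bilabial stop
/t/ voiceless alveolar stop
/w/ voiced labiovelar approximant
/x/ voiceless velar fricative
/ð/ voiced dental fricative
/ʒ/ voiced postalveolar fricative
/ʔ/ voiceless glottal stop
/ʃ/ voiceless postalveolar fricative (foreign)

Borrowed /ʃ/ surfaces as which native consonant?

ʒ

/ʒ/ is closest: same manner (fricative), place distance 0 (postalveolar→postalveolar), voicing differs (+1); total 1. Next closest is /x/ at distance 2.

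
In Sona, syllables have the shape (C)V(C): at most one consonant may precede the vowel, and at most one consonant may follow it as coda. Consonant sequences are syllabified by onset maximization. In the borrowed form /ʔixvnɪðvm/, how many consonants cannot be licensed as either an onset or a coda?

3

Under (C)V(C), the unsyllabifiable consonants are /v/, /v/, /m/ (at most one coda consonant is licensed; onsets are limited to one consonant).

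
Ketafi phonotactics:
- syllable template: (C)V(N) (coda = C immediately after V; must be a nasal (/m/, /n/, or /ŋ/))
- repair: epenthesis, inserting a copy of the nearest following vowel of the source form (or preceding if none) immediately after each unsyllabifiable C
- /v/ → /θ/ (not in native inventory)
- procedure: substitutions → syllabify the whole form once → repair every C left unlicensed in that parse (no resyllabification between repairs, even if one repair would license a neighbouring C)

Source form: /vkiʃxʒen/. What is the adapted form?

θikiʃexeʒen

Substitution: /v/ → /θ/, giving /θkiʃxʒen/.
Syllabifying with onset maximization leaves /θ/, /ʃ/, /x/ stranded (only a nasal (/m/, /n/, or /ŋ/) is licensed in coda position; onsets are limited to one consonant).
Epenthesis after each stranded consonant: /θ/ → /θi/, /ʃ/ → /ʃe/, /x/ → /xe/.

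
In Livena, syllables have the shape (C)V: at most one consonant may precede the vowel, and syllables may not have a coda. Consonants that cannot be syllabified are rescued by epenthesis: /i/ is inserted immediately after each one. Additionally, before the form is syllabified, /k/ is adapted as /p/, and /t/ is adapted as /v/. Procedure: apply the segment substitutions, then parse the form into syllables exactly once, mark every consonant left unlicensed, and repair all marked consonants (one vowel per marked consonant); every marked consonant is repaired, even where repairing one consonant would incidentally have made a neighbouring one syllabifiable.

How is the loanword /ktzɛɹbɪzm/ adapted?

Substitution: /k/ → /p/, /t/ → /v/, giving /pvzɛɹbɪzm/.
The consonants /p/, /v/, /ɹ/, /z/, /m/ cannot be parsed into a legal (C)V syllable (no codas are permitted; onsets are limited to one consonant).
Each unlicensed consonant becomes the onset of a new syllable: /p/ → /pi/, /v/ → /vi/, /ɹ/ → /ɹi/, /z/ → /zi/, /m/ → /mi/.

pivizɛɹibɪzimi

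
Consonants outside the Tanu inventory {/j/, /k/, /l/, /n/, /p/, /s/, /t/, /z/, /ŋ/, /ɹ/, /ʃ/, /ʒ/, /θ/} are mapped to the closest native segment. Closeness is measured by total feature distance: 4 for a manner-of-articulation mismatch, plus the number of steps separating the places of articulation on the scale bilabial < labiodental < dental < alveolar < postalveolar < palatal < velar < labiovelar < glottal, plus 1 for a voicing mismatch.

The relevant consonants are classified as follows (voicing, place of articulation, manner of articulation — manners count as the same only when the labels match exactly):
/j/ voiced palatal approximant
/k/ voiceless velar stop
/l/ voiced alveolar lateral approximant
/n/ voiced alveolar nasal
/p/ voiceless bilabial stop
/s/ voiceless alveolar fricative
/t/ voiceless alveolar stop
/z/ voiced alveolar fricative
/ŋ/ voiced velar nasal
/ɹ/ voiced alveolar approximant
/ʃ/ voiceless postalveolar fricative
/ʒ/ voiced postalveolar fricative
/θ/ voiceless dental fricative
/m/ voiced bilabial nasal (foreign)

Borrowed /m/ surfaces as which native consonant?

/n/ is closest: same manner (nasal), place distance 3 (bilabial→alveolar), same voicing; total 3. Next closest is /p/ at distance 5.

n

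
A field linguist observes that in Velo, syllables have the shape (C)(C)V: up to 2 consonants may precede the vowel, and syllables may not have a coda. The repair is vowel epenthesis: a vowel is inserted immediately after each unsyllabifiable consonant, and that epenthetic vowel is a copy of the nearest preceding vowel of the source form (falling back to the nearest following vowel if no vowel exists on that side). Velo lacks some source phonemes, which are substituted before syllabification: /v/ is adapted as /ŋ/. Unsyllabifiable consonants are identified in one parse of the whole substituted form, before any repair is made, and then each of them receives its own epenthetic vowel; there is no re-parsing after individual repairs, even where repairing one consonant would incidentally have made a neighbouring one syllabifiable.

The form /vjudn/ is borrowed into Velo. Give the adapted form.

Substitution: /v/ → /ŋ/, giving /ŋjudn/.
Syllabifying with onset maximization leaves /d/, /n/ stranded (no codas are permitted; onsets may contain at most 2 consonants).
Epenthesis after each stranded consonant: /d/ → /du/, /n/ → /nu/.

ŋjudunu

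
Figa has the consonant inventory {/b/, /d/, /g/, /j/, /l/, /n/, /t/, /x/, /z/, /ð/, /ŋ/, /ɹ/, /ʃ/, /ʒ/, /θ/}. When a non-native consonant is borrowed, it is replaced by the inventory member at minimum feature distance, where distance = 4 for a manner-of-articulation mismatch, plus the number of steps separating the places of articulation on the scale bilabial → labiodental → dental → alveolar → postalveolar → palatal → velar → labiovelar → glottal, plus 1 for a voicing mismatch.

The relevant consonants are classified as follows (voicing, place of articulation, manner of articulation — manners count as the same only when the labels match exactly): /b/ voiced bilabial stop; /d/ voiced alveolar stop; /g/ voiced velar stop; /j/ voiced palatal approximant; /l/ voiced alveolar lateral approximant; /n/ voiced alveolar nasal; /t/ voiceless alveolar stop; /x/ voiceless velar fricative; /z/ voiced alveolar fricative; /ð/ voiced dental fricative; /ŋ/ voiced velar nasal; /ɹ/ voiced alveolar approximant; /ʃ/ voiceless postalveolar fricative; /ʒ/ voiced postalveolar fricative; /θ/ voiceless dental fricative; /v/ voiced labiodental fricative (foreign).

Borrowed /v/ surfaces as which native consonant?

/ð/ is closest: same manner (fricative), place distance 1 (labiodental→dental), same voicing; total 1. Next closest is /z/ at distance 2.

ð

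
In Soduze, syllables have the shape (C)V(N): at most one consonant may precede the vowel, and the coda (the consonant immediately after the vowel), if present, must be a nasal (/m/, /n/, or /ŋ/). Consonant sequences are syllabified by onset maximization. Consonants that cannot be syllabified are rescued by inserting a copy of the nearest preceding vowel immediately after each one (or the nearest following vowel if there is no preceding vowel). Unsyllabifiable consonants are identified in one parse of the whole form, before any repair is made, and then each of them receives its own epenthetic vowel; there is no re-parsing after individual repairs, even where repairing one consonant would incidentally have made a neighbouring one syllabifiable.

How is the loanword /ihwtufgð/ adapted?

ihiwitufuguðu

Under (C)V(N), the unsyllabifiable consonants are /h/, /w/, /f/, /g/, /ð/ (only a nasal (/m/, /n/, or /ŋ/) is licensed in coda position; onsets are limited to one consonant).
Inserting the epenthetic vowel yields /h/ → /hi/, /w/ → /wi/, /f/ → /fu/, /g/ → /gu/, /ð/ → /ðu/.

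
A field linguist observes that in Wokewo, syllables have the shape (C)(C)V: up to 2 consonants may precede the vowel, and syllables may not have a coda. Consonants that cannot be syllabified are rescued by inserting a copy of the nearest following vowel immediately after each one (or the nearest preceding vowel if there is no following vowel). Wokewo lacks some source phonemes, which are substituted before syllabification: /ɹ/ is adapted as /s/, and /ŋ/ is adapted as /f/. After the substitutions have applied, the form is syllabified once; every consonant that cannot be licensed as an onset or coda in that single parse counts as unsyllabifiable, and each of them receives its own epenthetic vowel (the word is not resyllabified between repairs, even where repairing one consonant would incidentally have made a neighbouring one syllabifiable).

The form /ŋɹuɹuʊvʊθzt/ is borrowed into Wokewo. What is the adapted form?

Substitution: /ŋ/ → /f/, /ɹ/ → /s/, giving /fsusuʊvʊθzt/.
Syllabifying with onset maximization leaves /θ/, /z/, /t/ stranded (no codas are permitted; onsets may contain at most 2 consonants).
Inserting the epenthetic vowel yields /θ/ → /θʊ/, /z/ → /zʊ/, /t/ → /tʊ/.

fsusuʊvʊθʊzʊtʊ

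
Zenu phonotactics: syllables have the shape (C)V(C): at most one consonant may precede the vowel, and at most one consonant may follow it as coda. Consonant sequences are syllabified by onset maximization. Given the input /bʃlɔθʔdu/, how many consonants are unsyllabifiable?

Under (C)V(C), the unsyllabifiable consonants are /b/, /ʃ/, /ʔ/ (at most one coda consonant is licensed; onsets are limited to one consonant).

3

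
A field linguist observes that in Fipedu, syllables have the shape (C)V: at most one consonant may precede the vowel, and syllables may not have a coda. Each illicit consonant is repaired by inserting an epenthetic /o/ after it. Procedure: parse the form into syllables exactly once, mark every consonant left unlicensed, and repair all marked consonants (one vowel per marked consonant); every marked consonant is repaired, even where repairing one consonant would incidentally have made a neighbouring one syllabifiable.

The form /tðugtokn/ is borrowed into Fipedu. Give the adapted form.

Syllabifying with onset maximization leaves /t/, /g/, /k/, /n/ stranded (no codas are permitted; onsets are limited to one consonant).
Epenthesis after each stranded consonant: /t/ → /to/, /g/ → /go/, /k/ → /ko/, /n/ → /no/.

toðugotokono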